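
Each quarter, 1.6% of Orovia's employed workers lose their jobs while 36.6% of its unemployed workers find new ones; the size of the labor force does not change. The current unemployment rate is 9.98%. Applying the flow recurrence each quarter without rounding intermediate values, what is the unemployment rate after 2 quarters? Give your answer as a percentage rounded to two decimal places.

With a fixed labor force, u_{t+1} = u_t + s·(1−u_t) − f·u_t = u_t·(1−s−f) + s.
Here 1−s−f = 0.618 and s = 0.016.
u_1 = 0.099800 × 0.618 + 0.016 = 0.077676.
u_2 = 0.077676 × 0.618 + 0.016 = 0.064004.

Unemployment rate after two quarters ≈ 6.40%.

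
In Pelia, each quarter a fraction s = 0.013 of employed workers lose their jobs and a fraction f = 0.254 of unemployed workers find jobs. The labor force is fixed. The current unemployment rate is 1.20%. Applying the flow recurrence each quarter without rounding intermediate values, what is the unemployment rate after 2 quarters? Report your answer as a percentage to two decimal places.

With a fixed labor force, u_{t+1} = u_t + s·(1−u_t) − f·u_t = u_t·(1−s−f) + s.
Here 1−s−f = 0.733 and s = 0.013.
u_1 = 0.012000 × 0.733 + 0.013 = 0.021796.
u_2 = 0.021796 × 0.733 + 0.013 = 0.028976.

Unemployment rate after two quarters ≈ 2.90%.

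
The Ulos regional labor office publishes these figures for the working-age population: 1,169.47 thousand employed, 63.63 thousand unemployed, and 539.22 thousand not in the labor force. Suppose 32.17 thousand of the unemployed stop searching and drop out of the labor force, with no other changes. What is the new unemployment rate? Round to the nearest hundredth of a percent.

New unemployment rate ≈ 2.62%.

Initially, labor force = 1,169.47 + 63.63 = 1,233.10 thousand, so u = 63.63/1,233.10 = 5.16%.
After the change, unemployed and labor force both fall by 32.17 → E = 1,169.47, U = 31.46, labor force = 1,200.93 thousand.
New unemployment rate = 31.46 / 1,200.93 = 2.62%.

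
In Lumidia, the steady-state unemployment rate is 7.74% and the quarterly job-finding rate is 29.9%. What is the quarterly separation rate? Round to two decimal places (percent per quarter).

From u* = s/(s+f): s = u·f/(1−u).
s = 0.0774 × 29.9 / (1 − 0.0774) = 2.3143 / 0.9226 ≈ 2.51% per quarter.

Separation rate ≈ 2.51% per quarter.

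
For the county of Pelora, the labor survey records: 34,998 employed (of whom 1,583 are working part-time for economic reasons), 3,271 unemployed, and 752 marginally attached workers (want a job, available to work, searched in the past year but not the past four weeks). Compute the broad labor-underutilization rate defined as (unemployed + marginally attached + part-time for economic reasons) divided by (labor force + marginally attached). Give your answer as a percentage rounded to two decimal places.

Labor force = 34,998 + 3,271 = 38,269.
Numerator = 3,271 + 752 + 1,583 = 5,606.
Denominator = 38,269 + 752 = 39,021.
Broad rate = 5,606 / 39,021 = 14.37%.

Broad underutilization rate ≈ 14.37%.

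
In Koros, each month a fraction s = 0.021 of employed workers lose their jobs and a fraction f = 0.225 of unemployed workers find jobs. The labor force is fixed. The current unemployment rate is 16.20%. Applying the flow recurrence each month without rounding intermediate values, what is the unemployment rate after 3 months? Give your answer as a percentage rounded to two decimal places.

Unemployment rate after three months ≈ 11.82%.

With a fixed labor force, u_{t+1} = u_t + s·(1−u_t) − f·u_t = u_t·(1−s−f) + s.
Here 1−s−f = 0.754 and s = 0.021.
u_1 = 0.162000 × 0.754 + 0.021 = 0.143148.
u_2 = 0.143148 × 0.754 + 0.021 = 0.128934.
u_3 = 0.128934 × 0.754 + 0.021 = 0.118216.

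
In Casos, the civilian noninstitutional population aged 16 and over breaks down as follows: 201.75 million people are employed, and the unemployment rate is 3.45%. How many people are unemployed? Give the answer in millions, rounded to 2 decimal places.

Let U be the number unemployed. The labor force is E + U, and U/(E+U) = 0.0345.
So U = 0.0345 × 201.75 / (1 − 0.0345) = 6.9604 / 0.9655 ≈ 7.21 million.

About 7.21 million are unemployed.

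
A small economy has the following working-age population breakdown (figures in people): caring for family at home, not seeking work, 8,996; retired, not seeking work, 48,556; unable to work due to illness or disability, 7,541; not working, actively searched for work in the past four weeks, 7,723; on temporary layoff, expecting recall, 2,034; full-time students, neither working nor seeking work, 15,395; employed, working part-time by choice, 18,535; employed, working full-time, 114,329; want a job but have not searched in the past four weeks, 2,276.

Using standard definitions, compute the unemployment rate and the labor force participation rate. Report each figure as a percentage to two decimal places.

Unemployment rate ≈ 6.84%; labor force participation rate ≈ 63.28%.

Employed = 18,535 + 114,329 = 132,864.
Unemployed = 7,723 + 2,034 = 9,757 (jobless and actively searching, or on temporary layoff).
Labor force = 132,864 + 9,757 = 142,621.
Not in labor force = 8,996 + 48,556 + 7,541 + 15,395 + 2,276 = 82,764 (those not working and not actively searching are outside the labor force — including those who want a job but have given up searching).
Civilian working-age population = 142,621 + 82,764 = 225,385.
Unemployment rate = 9,757 / 142,621 = 6.84%.
Labor force participation rate = 142,621 / 225,385 = 63.28%.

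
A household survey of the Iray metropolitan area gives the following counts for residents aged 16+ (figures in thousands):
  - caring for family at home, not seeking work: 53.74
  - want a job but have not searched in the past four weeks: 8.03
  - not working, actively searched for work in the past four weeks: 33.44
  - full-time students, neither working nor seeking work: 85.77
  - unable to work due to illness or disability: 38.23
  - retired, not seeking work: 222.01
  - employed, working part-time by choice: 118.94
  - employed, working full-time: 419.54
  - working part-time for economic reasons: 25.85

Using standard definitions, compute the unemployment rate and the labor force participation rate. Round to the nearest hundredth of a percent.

Employed = 118.94 + 419.54 + 25.85 = 564.33 thousand (anyone who worked, including part-time for economic reasons, counts as employed).
Unemployed = 33.44 thousand.
Labor force = 564.33 + 33.44 = 597.77 thousand.
Not in labor force = 53.74 + 8.03 + 85.77 + 38.23 + 222.01 = 407.78 thousand (those not working and not actively searching are outside the labor force — including those who want a job but have given up searching).
Civilian working-age population = 597.77 + 407.78 = 1,005.55 thousand.
Unemployment rate = 33.44 / 597.77 = 5.59%.
Labor force participation rate = 597.77 / 1,005.55 = 59.45%.

Unemployment rate ≈ 5.59%; labor force participation rate ≈ 59.45%.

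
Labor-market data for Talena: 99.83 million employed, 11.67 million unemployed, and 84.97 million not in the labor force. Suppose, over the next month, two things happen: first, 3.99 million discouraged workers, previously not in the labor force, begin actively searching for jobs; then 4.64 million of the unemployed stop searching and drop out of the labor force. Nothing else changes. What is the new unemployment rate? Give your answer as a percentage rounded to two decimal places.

New unemployment rate ≈ 9.94%.

Initially, labor force = 99.83 + 11.67 = 111.50 million, so u = 11.67/111.50 = 10.47%.
After the first change, unemployed and labor force both rise by 3.99 → E = 99.83, U = 15.66, labor force = 115.49 million.
After the second change, unemployed and labor force both fall by 4.64 → E = 99.83, U = 11.02, labor force = 110.85 million.
New unemployment rate = 11.02 / 110.85 = 9.94%.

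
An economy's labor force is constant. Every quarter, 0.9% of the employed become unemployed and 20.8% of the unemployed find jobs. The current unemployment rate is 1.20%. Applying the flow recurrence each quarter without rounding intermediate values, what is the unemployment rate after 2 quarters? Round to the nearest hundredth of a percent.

Unemployment rate after two quarters ≈ 2.34%.

With a fixed labor force, u_{t+1} = u_t + s·(1−u_t) − f·u_t = u_t·(1−s−f) + s.
Here 1−s−f = 0.783 and s = 0.009.
u_1 = 0.012000 × 0.783 + 0.009 = 0.018396.
u_2 = 0.018396 × 0.783 + 0.009 = 0.023404.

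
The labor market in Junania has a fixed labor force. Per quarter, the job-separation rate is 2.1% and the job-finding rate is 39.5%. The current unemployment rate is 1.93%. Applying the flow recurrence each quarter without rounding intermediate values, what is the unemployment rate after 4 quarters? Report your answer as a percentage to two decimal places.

With a fixed labor force, u_{t+1} = u_t + s·(1−u_t) − f·u_t = u_t·(1−s−f) + s.
Here 1−s−f = 0.584 and s = 0.021.
u_1 = 0.019300 × 0.584 + 0.021 = 0.032271.
u_2 = 0.032271 × 0.584 + 0.021 = 0.039846.
u_3 = 0.039846 × 0.584 + 0.021 = 0.044270.
u_4 = 0.044270 × 0.584 + 0.021 = 0.046854.

Unemployment rate after four quarters ≈ 4.69%.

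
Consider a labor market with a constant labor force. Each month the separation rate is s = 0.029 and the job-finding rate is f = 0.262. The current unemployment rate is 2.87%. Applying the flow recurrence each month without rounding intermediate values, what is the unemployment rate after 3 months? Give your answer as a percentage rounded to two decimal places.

Unemployment rate after three months ≈ 7.44%.

With a fixed labor force, u_{t+1} = u_t + s·(1−u_t) − f·u_t = u_t·(1−s−f) + s.
Here 1−s−f = 0.709 and s = 0.029.
u_1 = 0.028700 × 0.709 + 0.029 = 0.049348.
u_2 = 0.049348 × 0.709 + 0.029 = 0.063988.
u_3 = 0.063988 × 0.709 + 0.029 = 0.074367.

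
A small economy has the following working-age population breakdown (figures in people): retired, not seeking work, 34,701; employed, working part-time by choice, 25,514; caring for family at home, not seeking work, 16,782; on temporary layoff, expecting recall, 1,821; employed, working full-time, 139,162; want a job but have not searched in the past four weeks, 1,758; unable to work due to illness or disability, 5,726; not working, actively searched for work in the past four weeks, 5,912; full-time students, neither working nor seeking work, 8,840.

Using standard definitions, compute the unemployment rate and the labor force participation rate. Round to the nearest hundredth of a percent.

Unemployment rate ≈ 4.49%; labor force participation rate ≈ 71.77%.

Employed = 25,514 + 139,162 = 164,676.
Unemployed = 1,821 + 5,912 = 7,733 (jobless and actively searching, or on temporary layoff).
Labor force = 164,676 + 7,733 = 172,409.
Not in labor force = 34,701 + 16,782 + 1,758 + 5,726 + 8,840 = 67,807 (those not working and not actively searching are outside the labor force — including those who want a job but have given up searching).
Civilian working-age population = 172,409 + 67,807 = 240,216.
Unemployment rate = 7,733 / 172,409 = 4.49%.
Labor force participation rate = 172,409 / 240,216 = 71.77%.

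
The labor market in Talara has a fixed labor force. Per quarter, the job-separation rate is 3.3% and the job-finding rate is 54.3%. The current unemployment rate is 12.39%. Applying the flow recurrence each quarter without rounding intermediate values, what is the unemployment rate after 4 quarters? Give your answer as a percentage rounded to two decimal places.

Unemployment rate after four quarters ≈ 5.94%.

With a fixed labor force, u_{t+1} = u_t + s·(1−u_t) − f·u_t = u_t·(1−s−f) + s.
Here 1−s−f = 0.424 and s = 0.033.
u_1 = 0.123900 × 0.424 + 0.033 = 0.085534.
u_2 = 0.085534 × 0.424 + 0.033 = 0.069266.
u_3 = 0.069266 × 0.424 + 0.033 = 0.062369.
u_4 = 0.062369 × 0.424 + 0.033 = 0.059444.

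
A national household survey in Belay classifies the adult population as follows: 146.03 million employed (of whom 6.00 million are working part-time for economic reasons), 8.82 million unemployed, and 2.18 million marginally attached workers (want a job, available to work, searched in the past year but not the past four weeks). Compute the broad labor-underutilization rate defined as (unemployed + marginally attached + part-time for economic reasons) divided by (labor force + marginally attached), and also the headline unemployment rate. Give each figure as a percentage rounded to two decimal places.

Broad underutilization rate ≈ 10.83%; headline unemployment rate ≈ 5.70%.

Labor force = 146.03 + 8.82 = 154.85 million.
Numerator = 8.82 + 2.18 + 6.00 = 17.00 million.
Denominator = 154.85 + 2.18 = 157.03 million.
Broad rate = 17.00 / 157.03 = 10.83%.
Headline unemployment rate = 8.82 / 154.85 = 5.70%.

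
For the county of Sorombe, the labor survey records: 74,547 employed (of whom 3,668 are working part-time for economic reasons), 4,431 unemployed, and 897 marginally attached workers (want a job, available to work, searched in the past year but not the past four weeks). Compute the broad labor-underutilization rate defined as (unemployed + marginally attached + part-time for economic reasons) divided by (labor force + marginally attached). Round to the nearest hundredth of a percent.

Labor force = 74,547 + 4,431 = 78,978.
Numerator = 4,431 + 897 + 3,668 = 8,996.
Denominator = 78,978 + 897 = 79,875.
Broad rate = 8,996 / 79,875 = 11.26%.

Broad underutilization rate ≈ 11.26%.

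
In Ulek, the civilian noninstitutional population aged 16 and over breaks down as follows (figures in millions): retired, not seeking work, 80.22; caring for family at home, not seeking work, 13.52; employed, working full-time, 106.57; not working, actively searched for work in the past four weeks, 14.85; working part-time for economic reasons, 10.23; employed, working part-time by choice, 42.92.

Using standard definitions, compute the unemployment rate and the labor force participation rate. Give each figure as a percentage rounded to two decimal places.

Unemployment rate ≈ 8.51%; labor force participation rate ≈ 65.06%.

Employed = 106.57 + 10.23 + 42.92 = 159.72 million (anyone who worked, including part-time for economic reasons, counts as employed).
Unemployed = 14.85 million.
Labor force = 159.72 + 14.85 = 174.57 million.
Not in labor force = 80.22 + 13.52 = 93.74 million (those not working and not actively searching are outside the labor force).
Civilian working-age population = 174.57 + 93.74 = 268.31 million.
Unemployment rate = 14.85 / 174.57 = 8.51%.
Labor force participation rate = 174.57 / 268.31 = 65.06%.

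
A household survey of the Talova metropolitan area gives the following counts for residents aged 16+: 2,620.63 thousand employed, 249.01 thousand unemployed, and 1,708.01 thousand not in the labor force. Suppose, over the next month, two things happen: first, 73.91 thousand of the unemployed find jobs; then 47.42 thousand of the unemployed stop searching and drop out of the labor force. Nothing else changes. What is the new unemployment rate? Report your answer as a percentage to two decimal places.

New unemployment rate ≈ 4.52%.

Initially, labor force = 2,620.63 + 249.01 = 2,869.64 thousand, so u = 249.01/2,869.64 = 8.68%.
After the first change, unemployed falls and employed rises by 73.91; labor force unchanged → E = 2,694.54, U = 175.10, labor force = 2,869.64 thousand.
After the second change, unemployed and labor force both fall by 47.42 → E = 2,694.54, U = 127.68, labor force = 2,822.22 thousand.
New unemployment rate = 127.68 / 2,822.22 = 4.52%.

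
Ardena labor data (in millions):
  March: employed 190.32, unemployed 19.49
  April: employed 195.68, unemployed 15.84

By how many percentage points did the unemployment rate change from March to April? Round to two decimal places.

The unemployment rate changed by −1.80 percentage points.

March: labor force = 190.32 + 19.49 = 209.81; u = 19.49/209.81 = 9.29%.
April: labor force = 195.68 + 15.84 = 211.52; u = 15.84/211.52 = 7.49%.
Change = 7.49% − 9.29% = −1.80 pp.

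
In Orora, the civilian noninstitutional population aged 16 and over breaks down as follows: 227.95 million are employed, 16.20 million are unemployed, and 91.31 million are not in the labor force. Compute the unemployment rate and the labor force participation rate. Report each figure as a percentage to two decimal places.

Unemployment rate ≈ 6.64%; labor force participation rate ≈ 72.78%.

Labor force = employed + unemployed = 227.95 + 16.20 = 244.15 million.
Working-age population = 244.15 + 91.31 = 335.46 million.
Unemployment rate = 16.20 / 244.15 = 6.64%.
Labor force participation rate = 244.15 / 335.46 = 72.78%.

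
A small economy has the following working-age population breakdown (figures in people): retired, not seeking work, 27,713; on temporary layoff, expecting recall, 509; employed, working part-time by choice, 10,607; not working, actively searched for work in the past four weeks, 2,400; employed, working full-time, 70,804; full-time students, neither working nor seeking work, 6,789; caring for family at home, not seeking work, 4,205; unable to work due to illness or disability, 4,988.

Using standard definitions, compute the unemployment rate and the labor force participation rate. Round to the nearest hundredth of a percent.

Unemployment rate ≈ 3.45%; labor force participation rate ≈ 65.87%.

Employed = 10,607 + 70,804 = 81,411.
Unemployed = 509 + 2,400 = 2,909 (jobless and actively searching, or on temporary layoff).
Labor force = 81,411 + 2,909 = 84,320.
Not in labor force = 27,713 + 6,789 + 4,205 + 4,988 = 43,695 (those not working and not actively searching are outside the labor force).
Civilian working-age population = 84,320 + 43,695 = 128,015.
Unemployment rate = 2,909 / 84,320 = 3.45%.
Labor force participation rate = 84,320 / 128,015 = 65.87%.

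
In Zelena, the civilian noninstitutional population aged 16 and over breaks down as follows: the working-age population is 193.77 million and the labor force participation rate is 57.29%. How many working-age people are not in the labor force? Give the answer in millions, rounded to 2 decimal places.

About 82.76 million are not in the labor force.

Share not in the labor force = 1 − 0.5729 = 0.4271.
Not in labor force = 0.4271 × 193.77 ≈ 82.76 million.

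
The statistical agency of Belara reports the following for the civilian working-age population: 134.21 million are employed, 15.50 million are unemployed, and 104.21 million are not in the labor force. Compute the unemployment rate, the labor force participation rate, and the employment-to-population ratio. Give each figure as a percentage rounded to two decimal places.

Labor force = employed + unemployed = 134.21 + 15.50 = 149.71 million.
Working-age population = 149.71 + 104.21 = 253.92 million.
Unemployment rate = 15.50 / 149.71 = 10.35%.
Labor force participation rate = 149.71 / 253.92 = 58.96%.
Employment-population ratio = 134.21 / 253.92 = 52.86%.

Unemployment rate ≈ 10.35%; labor force participation rate ≈ 58.96%; employment-population ratio ≈ 52.86%.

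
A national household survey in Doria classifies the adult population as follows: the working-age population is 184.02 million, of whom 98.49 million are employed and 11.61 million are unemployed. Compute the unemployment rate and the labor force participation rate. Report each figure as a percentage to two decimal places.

Unemployment rate ≈ 10.54%; labor force participation rate ≈ 59.83%.

Labor force = employed + unemployed = 98.49 + 11.61 = 110.10 million.
Unemployment rate = 11.61 / 110.10 = 10.54%.
Labor force participation rate = 110.10 / 184.02 = 59.83%.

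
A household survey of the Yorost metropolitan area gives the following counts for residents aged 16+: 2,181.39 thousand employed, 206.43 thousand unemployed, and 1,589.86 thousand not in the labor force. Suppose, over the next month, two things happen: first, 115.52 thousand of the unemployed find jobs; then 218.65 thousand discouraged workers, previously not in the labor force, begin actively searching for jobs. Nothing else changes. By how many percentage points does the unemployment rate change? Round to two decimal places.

The unemployment rate changes by +3.23 percentage points.

Initially, labor force = 2,181.39 + 206.43 = 2,387.82 thousand, so u = 206.43/2,387.82 = 8.65%.
After the first change, unemployed falls and employed rises by 115.52; labor force unchanged → E = 2,296.91, U = 90.91, labor force = 2,387.82 thousand.
After the second change, unemployed and labor force both rise by 218.65 → E = 2,296.91, U = 309.56, labor force = 2,606.47 thousand.
New unemployment rate = 309.56 / 2,606.47 = 11.88%.
Change = 11.88% − 8.65% = +3.23 percentage points.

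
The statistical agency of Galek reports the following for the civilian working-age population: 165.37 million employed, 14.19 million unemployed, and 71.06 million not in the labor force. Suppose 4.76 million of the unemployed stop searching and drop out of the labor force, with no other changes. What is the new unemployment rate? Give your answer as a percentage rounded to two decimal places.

New unemployment rate ≈ 5.39%.

Initially, labor force = 165.37 + 14.19 = 179.56 million, so u = 14.19/179.56 = 7.90%.
After the change, unemployed and labor force both fall by 4.76 → E = 165.37, U = 9.43, labor force = 174.80 million.
New unemployment rate = 9.43 / 174.80 = 5.39%.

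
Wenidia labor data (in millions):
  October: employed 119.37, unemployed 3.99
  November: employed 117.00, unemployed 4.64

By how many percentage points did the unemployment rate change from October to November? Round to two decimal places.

The unemployment rate changed by +0.58 percentage points.

October: labor force = 119.37 + 3.99 = 123.36; u = 3.99/123.36 = 3.23%.
November: labor force = 117.00 + 4.64 = 121.64; u = 4.64/121.64 = 3.81%.
Change = 3.81% − 3.23% = +0.58 pp.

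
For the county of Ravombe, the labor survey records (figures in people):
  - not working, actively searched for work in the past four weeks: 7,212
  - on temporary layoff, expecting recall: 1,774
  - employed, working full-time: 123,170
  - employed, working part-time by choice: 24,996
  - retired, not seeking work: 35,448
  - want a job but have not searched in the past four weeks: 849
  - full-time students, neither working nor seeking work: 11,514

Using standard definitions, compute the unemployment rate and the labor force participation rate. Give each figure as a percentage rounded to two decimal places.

Employed = 123,170 + 24,996 = 148,166.
Unemployed = 7,212 + 1,774 = 8,986 (jobless and actively searching, or on temporary layoff).
Labor force = 148,166 + 8,986 = 157,152.
Not in labor force = 35,448 + 849 + 11,514 = 47,811 (those not working and not actively searching are outside the labor force — including those who want a job but have given up searching).
Civilian working-age population = 157,152 + 47,811 = 204,963.
Unemployment rate = 8,986 / 157,152 = 5.72%.
Labor force participation rate = 157,152 / 204,963 = 76.67%.

Unemployment rate ≈ 5.72%; labor force participation rate ≈ 76.67%.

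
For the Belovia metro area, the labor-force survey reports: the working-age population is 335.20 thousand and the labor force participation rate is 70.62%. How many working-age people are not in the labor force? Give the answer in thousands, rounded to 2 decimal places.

About 98.48 thousand are not in the labor force.

Share not in the labor force = 1 − 0.7062 = 0.2938.
Not in labor force = 0.2938 × 335.20 ≈ 98.48 thousand.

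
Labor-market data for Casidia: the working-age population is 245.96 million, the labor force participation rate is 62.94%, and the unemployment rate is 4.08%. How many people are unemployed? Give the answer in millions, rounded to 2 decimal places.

About 6.32 million are unemployed.

Labor force = 0.6294 × 245.96 = 154.81 million.
Unemployed = 0.0408 × 154.81 ≈ 6.32 million.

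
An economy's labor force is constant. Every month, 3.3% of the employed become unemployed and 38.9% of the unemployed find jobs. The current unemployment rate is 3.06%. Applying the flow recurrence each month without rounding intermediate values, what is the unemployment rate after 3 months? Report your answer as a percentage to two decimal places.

Unemployment rate after three months ≈ 6.90%.

With a fixed labor force, u_{t+1} = u_t + s·(1−u_t) − f·u_t = u_t·(1−s−f) + s.
Here 1−s−f = 0.578 and s = 0.033.
u_1 = 0.030600 × 0.578 + 0.033 = 0.050687.
u_2 = 0.050687 × 0.578 + 0.033 = 0.062297.
u_3 = 0.062297 × 0.578 + 0.033 = 0.069008.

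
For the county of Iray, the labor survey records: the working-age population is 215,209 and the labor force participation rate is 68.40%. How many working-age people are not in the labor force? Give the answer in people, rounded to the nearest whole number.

Share not in the labor force = 1 − 0.6840 = 0.3160.
Not in labor force = 0.3160 × 215,209 ≈ 68,006.

About 68,006 are not in the labor force.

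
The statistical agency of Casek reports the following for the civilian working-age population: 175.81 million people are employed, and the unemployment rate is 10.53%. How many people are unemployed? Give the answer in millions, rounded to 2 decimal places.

Let U be the number unemployed. The labor force is E + U, and U/(E+U) = 0.1053.
So U = 0.1053 × 175.81 / (1 − 0.1053) = 18.5128 / 0.8947 ≈ 20.69 million.

About 20.69 million are unemployed.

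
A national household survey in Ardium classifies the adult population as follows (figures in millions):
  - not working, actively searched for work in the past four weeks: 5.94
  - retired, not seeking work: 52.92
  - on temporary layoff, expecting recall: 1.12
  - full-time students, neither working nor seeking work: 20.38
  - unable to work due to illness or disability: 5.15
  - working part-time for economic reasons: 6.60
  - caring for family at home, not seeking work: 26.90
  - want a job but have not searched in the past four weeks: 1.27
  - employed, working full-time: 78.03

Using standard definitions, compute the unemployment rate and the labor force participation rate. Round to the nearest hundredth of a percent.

Employed = 6.60 + 78.03 = 84.63 million (anyone who worked, including part-time for economic reasons, counts as employed).
Unemployed = 5.94 + 1.12 = 7.06 million (jobless and actively searching, or on temporary layoff).
Labor force = 84.63 + 7.06 = 91.69 million.
Not in labor force = 52.92 + 20.38 + 5.15 + 26.90 + 1.27 = 106.62 million (those not working and not actively searching are outside the labor force — including those who want a job but have given up searching).
Civilian working-age population = 91.69 + 106.62 = 198.31 million.
Unemployment rate = 7.06 / 91.69 = 7.70%.
Labor force participation rate = 91.69 / 198.31 = 46.24%.

Unemployment rate ≈ 7.70%; labor force participation rate ≈ 46.24%.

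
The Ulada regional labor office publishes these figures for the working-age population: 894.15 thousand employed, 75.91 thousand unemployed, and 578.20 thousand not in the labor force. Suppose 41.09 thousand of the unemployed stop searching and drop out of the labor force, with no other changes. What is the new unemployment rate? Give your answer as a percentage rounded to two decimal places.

Initially, labor force = 894.15 + 75.91 = 970.06 thousand, so u = 75.91/970.06 = 7.83%.
After the change, unemployed and labor force both fall by 41.09 → E = 894.15, U = 34.82, labor force = 928.97 thousand.
New unemployment rate = 34.82 / 928.97 = 3.75%.

New unemployment rate ≈ 3.75%.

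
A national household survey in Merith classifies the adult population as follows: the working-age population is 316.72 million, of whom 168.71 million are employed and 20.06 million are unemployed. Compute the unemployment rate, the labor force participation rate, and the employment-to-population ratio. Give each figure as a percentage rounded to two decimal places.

Labor force = employed + unemployed = 168.71 + 20.06 = 188.77 million.
Unemployment rate = 20.06 / 188.77 = 10.63%.
Labor force participation rate = 188.77 / 316.72 = 59.60%.
Employment-population ratio = 168.71 / 316.72 = 53.27%.

Unemployment rate ≈ 10.63%; labor force participation rate ≈ 59.60%; employment-population ratio ≈ 53.27%.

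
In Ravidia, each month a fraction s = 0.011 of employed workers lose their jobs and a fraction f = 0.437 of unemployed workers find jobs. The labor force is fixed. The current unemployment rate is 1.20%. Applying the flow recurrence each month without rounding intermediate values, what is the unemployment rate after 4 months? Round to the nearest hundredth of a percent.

Unemployment rate after four months ≈ 2.34%.

With a fixed labor force, u_{t+1} = u_t + s·(1−u_t) − f·u_t = u_t·(1−s−f) + s.
Here 1−s−f = 0.552 and s = 0.011.
u_1 = 0.012000 × 0.552 + 0.011 = 0.017624.
u_2 = 0.017624 × 0.552 + 0.011 = 0.020728.
u_3 = 0.020728 × 0.552 + 0.011 = 0.022442.
u_4 = 0.022442 × 0.552 + 0.011 = 0.023388.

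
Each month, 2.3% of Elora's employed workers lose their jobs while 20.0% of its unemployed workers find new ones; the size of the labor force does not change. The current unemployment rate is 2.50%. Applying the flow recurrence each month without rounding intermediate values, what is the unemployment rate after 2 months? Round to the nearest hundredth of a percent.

Unemployment rate after two months ≈ 5.60%.

With a fixed labor force, u_{t+1} = u_t + s·(1−u_t) − f·u_t = u_t·(1−s−f) + s.
Here 1−s−f = 0.777 and s = 0.023.
u_1 = 0.025000 × 0.777 + 0.023 = 0.042425.
u_2 = 0.042425 × 0.777 + 0.023 = 0.055964.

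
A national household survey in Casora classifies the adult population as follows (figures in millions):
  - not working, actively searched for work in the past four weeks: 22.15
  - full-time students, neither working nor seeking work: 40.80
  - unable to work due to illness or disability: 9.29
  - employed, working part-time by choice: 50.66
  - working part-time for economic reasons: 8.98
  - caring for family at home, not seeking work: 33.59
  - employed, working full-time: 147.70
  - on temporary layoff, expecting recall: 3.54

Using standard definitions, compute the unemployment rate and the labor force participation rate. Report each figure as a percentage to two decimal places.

Employed = 50.66 + 8.98 + 147.70 = 207.34 million (anyone who worked, including part-time for economic reasons, counts as employed).
Unemployed = 22.15 + 3.54 = 25.69 million (jobless and actively searching, or on temporary layoff).
Labor force = 207.34 + 25.69 = 233.03 million.
Not in labor force = 40.80 + 9.29 + 33.59 = 83.68 million (those not working and not actively searching are outside the labor force).
Civilian working-age population = 233.03 + 83.68 = 316.71 million.
Unemployment rate = 25.69 / 233.03 = 11.02%.
Labor force participation rate = 233.03 / 316.71 = 73.58%.

Unemployment rate ≈ 11.02%; labor force participation rate ≈ 73.58%.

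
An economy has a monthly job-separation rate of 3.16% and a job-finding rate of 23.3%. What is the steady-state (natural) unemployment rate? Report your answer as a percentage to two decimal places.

Steady-state unemployment rate ≈ 11.94%.

At steady state the flows balance: s·E = f·U, so U/(E+U) = s/(s+f).
u* = 3.16 / (3.16 + 23.3) = 3.16 / 26.46 = 11.94%.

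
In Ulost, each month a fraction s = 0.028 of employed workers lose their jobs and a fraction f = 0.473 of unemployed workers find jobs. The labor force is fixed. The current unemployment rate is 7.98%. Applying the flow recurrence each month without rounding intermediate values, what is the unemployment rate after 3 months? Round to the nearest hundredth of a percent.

Unemployment rate after three months ≈ 5.89%.

With a fixed labor force, u_{t+1} = u_t + s·(1−u_t) − f·u_t = u_t·(1−s−f) + s.
Here 1−s−f = 0.499 and s = 0.028.
u_1 = 0.079800 × 0.499 + 0.028 = 0.067820.
u_2 = 0.067820 × 0.499 + 0.028 = 0.061842.
u_3 = 0.061842 × 0.499 + 0.028 = 0.058859.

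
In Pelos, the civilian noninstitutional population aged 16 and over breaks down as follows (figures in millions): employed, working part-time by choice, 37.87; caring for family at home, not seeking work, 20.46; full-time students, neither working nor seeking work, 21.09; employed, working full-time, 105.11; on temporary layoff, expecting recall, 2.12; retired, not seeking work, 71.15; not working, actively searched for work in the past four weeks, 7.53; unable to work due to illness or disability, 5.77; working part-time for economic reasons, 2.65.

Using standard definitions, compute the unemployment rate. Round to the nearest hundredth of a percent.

Unemployment rate ≈ 6.21%.

Employed = 37.87 + 105.11 + 2.65 = 145.63 million (anyone who worked, including part-time for economic reasons, counts as employed).
Unemployed = 2.12 + 7.53 = 9.65 million (jobless and actively searching, or on temporary layoff).
Labor force = 145.63 + 9.65 = 155.28 million.
Unemployment rate = 9.65 / 155.28 = 6.21%.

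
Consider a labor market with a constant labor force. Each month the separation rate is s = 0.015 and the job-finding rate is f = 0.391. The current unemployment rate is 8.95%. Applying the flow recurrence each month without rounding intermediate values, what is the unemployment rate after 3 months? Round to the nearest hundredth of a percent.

With a fixed labor force, u_{t+1} = u_t + s·(1−u_t) − f·u_t = u_t·(1−s−f) + s.
Here 1−s−f = 0.594 and s = 0.015.
u_1 = 0.089500 × 0.594 + 0.015 = 0.068163.
u_2 = 0.068163 × 0.594 + 0.015 = 0.055489.
u_3 = 0.055489 × 0.594 + 0.015 = 0.047960.

Unemployment rate after three months ≈ 4.80%.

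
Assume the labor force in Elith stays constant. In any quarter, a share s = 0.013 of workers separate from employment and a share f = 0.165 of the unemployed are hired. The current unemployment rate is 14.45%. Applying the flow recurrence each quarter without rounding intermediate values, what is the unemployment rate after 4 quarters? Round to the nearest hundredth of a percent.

With a fixed labor force, u_{t+1} = u_t + s·(1−u_t) − f·u_t = u_t·(1−s−f) + s.
Here 1−s−f = 0.822 and s = 0.013.
u_1 = 0.144500 × 0.822 + 0.013 = 0.131779.
u_2 = 0.131779 × 0.822 + 0.013 = 0.121322.
u_3 = 0.121322 × 0.822 + 0.013 = 0.112727.
u_4 = 0.112727 × 0.822 + 0.013 = 0.105662.

Unemployment rate after four quarters ≈ 10.57%.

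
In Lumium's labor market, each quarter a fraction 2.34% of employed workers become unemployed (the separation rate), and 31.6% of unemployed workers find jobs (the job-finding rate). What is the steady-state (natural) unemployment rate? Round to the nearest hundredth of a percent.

At steady state the flows balance: s·E = f·U, so U/(E+U) = s/(s+f).
u* = 2.34 / (2.34 + 31.6) = 2.34 / 33.94 = 6.89%.

Steady-state unemployment rate ≈ 6.89%.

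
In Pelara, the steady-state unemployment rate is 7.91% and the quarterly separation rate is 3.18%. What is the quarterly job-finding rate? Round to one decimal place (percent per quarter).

From u* = s/(s+f): f = s·(1−u)/u.
f = 3.18 × (1 − 0.0791) / 0.0791 = 2.9285 / 0.0791 ≈ 37.0% per quarter.

Job-finding rate ≈ 37.0% per quarter.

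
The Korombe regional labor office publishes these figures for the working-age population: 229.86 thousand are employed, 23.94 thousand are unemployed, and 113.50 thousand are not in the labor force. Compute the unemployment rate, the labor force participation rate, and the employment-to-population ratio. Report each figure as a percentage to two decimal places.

Unemployment rate ≈ 9.43%; labor force participation rate ≈ 69.10%; employment-population ratio ≈ 62.58%.

Labor force = employed + unemployed = 229.86 + 23.94 = 253.80 thousand.
Working-age population = 253.80 + 113.50 = 367.30 thousand.
Unemployment rate = 23.94 / 253.80 = 9.43%.
Labor force participation rate = 253.80 / 367.30 = 69.10%.
Employment-population ratio = 229.86 / 367.30 = 62.58%.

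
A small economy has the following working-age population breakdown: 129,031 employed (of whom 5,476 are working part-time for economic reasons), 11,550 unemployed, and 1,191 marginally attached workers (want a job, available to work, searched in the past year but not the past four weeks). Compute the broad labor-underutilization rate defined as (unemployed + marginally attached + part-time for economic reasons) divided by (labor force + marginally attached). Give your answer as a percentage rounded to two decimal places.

Labor force = 129,031 + 11,550 = 140,581.
Numerator = 11,550 + 1,191 + 5,476 = 18,217.
Denominator = 140,581 + 1,191 = 141,772.
Broad rate = 18,217 / 141,772 = 12.85%.

Broad underutilization rate ≈ 12.85%.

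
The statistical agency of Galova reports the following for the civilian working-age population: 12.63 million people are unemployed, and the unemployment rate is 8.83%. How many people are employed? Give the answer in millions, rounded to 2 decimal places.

Labor force = U / u = 12.63 / 0.0883 ≈ 143.04 million.
Employed = labor force − unemployed = 143.04 − 12.63 = 130.41 million.

About 130.41 million are employed.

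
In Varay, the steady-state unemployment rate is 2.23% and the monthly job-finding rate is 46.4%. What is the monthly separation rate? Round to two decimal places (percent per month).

Separation rate ≈ 1.06% per month.

From u* = s/(s+f): s = u·f/(1−u).
s = 0.0223 × 46.4 / (1 − 0.0223) = 1.0347 / 0.9777 ≈ 1.06% per month.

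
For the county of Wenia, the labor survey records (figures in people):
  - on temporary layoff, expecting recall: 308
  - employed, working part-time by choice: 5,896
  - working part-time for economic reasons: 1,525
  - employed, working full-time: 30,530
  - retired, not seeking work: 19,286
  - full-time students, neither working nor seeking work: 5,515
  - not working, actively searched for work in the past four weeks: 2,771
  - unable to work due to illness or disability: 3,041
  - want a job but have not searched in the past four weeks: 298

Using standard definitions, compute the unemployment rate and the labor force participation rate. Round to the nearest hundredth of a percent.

Employed = 5,896 + 1,525 + 30,530 = 37,951 (anyone who worked, including part-time for economic reasons, counts as employed).
Unemployed = 308 + 2,771 = 3,079 (jobless and actively searching, or on temporary layoff).
Labor force = 37,951 + 3,079 = 41,030.
Not in labor force = 19,286 + 5,515 + 3,041 + 298 = 28,140 (those not working and not actively searching are outside the labor force — including those who want a job but have given up searching).
Civilian working-age population = 41,030 + 28,140 = 69,170.
Unemployment rate = 3,079 / 41,030 = 7.50%.
Labor force participation rate = 41,030 / 69,170 = 59.32%.

Unemployment rate ≈ 7.50%; labor force participation rate ≈ 59.32%.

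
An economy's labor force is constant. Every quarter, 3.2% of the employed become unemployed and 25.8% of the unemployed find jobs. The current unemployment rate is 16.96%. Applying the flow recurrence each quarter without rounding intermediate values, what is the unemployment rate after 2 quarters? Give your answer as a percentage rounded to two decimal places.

Unemployment rate after two quarters ≈ 14.02%.

With a fixed labor force, u_{t+1} = u_t + s·(1−u_t) − f·u_t = u_t·(1−s−f) + s.
Here 1−s−f = 0.710 and s = 0.032.
u_1 = 0.169600 × 0.710 + 0.032 = 0.152416.
u_2 = 0.152416 × 0.710 + 0.032 = 0.140215.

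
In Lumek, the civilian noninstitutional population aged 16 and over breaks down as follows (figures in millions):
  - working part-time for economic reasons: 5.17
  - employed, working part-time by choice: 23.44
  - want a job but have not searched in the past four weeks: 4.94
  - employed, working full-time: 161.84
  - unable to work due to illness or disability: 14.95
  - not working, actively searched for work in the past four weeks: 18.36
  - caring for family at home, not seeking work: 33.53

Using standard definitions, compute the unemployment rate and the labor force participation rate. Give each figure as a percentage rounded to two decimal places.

Unemployment rate ≈ 8.79%; labor force participation rate ≈ 79.63%.

Employed = 5.17 + 23.44 + 161.84 = 190.45 million (anyone who worked, including part-time for economic reasons, counts as employed).
Unemployed = 18.36 million.
Labor force = 190.45 + 18.36 = 208.81 million.
Not in labor force = 4.94 + 14.95 + 33.53 = 53.42 million (those not working and not actively searching are outside the labor force — including those who want a job but have given up searching).
Civilian working-age population = 208.81 + 53.42 = 262.23 million.
Unemployment rate = 18.36 / 208.81 = 8.79%.
Labor force participation rate = 208.81 / 262.23 = 79.63%.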